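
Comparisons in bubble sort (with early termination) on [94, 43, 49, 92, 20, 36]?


Algorithm: bubble sort (with early termination)
Input: [94, 43, 49, 92, 20, 36]
Sorted: [20, 36, 43, 49, 92, 94]

15


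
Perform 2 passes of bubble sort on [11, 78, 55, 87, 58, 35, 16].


Initial: [11, 78, 55, 87, 58, 35, 16]
Pass 1: [11, 55, 78, 58, 35, 16, 87] (4 swaps)
Pass 2: [11, 55, 58, 35, 16, 78, 87] (3 swaps)

After 2 passes: [11, 55, 58, 35, 16, 78, 87]


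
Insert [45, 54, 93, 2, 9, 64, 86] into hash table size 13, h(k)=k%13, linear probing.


Insert 45: h=6 -> slot 6
Insert 54: h=2 -> slot 2
Insert 93: h=2, 1 probes -> slot 3
Insert 2: h=2, 2 probes -> slot 4
Insert 9: h=9 -> slot 9
Insert 64: h=12 -> slot 12
Insert 86: h=8 -> slot 8

Table: [None, None, 54, 93, 2, None, 45, None, 86, 9, None, None, 64]


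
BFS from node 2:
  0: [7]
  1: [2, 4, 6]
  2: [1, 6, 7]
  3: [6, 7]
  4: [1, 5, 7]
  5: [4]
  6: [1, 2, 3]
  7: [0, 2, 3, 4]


Visit 2, enqueue [1, 6, 7]
Visit 1, enqueue [4]
Visit 6, enqueue [3]
Visit 7, enqueue [0]
Visit 4, enqueue [5]
Visit 3, enqueue []
Visit 0, enqueue []
Visit 5, enqueue []

BFS order: [2, 1, 6, 7, 4, 3, 0, 5]


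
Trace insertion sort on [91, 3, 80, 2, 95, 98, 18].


Initial: [91, 3, 80, 2, 95, 98, 18]
Insert 3: [3, 91, 80, 2, 95, 98, 18]
Insert 80: [3, 80, 91, 2, 95, 98, 18]
Insert 2: [2, 3, 80, 91, 95, 98, 18]
Insert 95: [2, 3, 80, 91, 95, 98, 18]
Insert 98: [2, 3, 80, 91, 95, 98, 18]
Insert 18: [2, 3, 18, 80, 91, 95, 98]

Sorted: [2, 3, 18, 80, 91, 95, 98]


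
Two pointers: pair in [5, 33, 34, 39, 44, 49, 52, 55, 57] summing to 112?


lo=0(5)+hi=8(57)=62
lo=1(33)+hi=8(57)=90
lo=2(34)+hi=8(57)=91
lo=3(39)+hi=8(57)=96
lo=4(44)+hi=8(57)=101
lo=5(49)+hi=8(57)=106
lo=6(52)+hi=8(57)=109
lo=7(55)+hi=8(57)=112

Yes: 55+57=112


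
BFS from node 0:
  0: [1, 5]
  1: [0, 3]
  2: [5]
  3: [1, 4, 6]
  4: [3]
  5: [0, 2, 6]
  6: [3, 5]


Visit 0, enqueue [1, 5]
Visit 1, enqueue [3]
Visit 5, enqueue [2, 6]
Visit 3, enqueue [4]
Visit 2, enqueue []
Visit 6, enqueue []
Visit 4, enqueue []

BFS order: [0, 1, 5, 3, 2, 6, 4]


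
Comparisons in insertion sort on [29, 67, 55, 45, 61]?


Algorithm: insertion sort
Input: [29, 67, 55, 45, 61]
Sorted: [29, 45, 55, 61, 67]

8


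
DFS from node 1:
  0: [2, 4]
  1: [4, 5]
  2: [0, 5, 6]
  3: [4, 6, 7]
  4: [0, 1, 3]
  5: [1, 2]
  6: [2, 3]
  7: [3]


Visit 1, push [5, 4]
Visit 4, push [3, 0]
Visit 0, push [2]
Visit 2, push [6, 5]
Visit 5, push []
Visit 6, push [3]
Visit 3, push [7]
Visit 7, push []

DFS order: [1, 4, 0, 2, 5, 6, 3, 7]


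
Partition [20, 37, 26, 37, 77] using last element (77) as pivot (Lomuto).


Pivot: 77
  20 <= 77: advance i (no swap)
  37 <= 77: advance i (no swap)
  26 <= 77: advance i (no swap)
  37 <= 77: advance i (no swap)
Place pivot at 4: [20, 37, 26, 37, 77]

Partitioned: [20, 37, 26, 37, 77]


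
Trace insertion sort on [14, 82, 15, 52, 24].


Initial: [14, 82, 15, 52, 24]
Insert 82: [14, 82, 15, 52, 24]
Insert 15: [14, 15, 82, 52, 24]
Insert 52: [14, 15, 52, 82, 24]
Insert 24: [14, 15, 24, 52, 82]

Sorted: [14, 15, 24, 52, 82]


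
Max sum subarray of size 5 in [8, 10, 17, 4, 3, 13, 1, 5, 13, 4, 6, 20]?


[0:5]: 42
[1:6]: 47
[2:7]: 38
[3:8]: 26
[4:9]: 35
[5:10]: 36
[6:11]: 29
[7:12]: 48

Max: 48 at [7:12]


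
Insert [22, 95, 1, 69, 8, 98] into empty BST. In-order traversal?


Insert 22: root
Insert 95: R from 22
Insert 1: L from 22
Insert 69: R from 22 -> L from 95
Insert 8: L from 22 -> R from 1
Insert 98: R from 22 -> R from 95

In-order: [1, 8, 22, 69, 95, 98]


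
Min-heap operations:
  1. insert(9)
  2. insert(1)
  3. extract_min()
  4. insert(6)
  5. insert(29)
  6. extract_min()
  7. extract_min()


insert(9) -> [9]
insert(1) -> [1, 9]
extract_min()->1, [9]
insert(6) -> [6, 9]
insert(29) -> [6, 9, 29]
extract_min()->6, [9, 29]
extract_min()->9, [29]

Final heap: [29]


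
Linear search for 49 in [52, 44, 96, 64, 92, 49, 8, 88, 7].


i=0: 52!=49
i=1: 44!=49
i=2: 96!=49
i=3: 64!=49
i=4: 92!=49
i=5: 49==49 found!

Found at 5, 6 comps


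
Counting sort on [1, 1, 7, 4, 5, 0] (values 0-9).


Input: [1, 1, 7, 4, 5, 0]
Counts: [1, 2, 0, 0, 1, 1, 0, 1, 0, 0]

Sorted: [0, 1, 1, 4, 5, 7]


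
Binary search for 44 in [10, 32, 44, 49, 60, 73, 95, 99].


Step 1: lo=0, hi=7, mid=3, val=49
Step 2: lo=0, hi=2, mid=1, val=32
Step 3: lo=2, hi=2, mid=2, val=44

Found at index 2


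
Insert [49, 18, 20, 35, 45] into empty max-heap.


Insert 49: [49]
Insert 18: [49, 18]
Insert 20: [49, 18, 20]
Insert 35: [49, 35, 20, 18]
Insert 45: [49, 45, 20, 18, 35]

Final heap: [49, 45, 20, 18, 35]


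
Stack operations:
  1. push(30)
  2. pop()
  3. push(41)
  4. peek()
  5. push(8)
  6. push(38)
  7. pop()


push(30) -> [30]
pop()->30, []
push(41) -> [41]
peek()->41
push(8) -> [41, 8]
push(38) -> [41, 8, 38]
pop()->38, [41, 8]

Final stack: [41, 8]


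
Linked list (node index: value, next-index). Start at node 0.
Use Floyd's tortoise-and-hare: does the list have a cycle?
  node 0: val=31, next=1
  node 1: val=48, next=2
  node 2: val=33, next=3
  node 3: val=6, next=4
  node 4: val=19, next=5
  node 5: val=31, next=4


Floyd's tortoise (slow, +1) and hare (fast, +2):
  init: slow=0, fast=0
  step 1: slow=1, fast=2
  step 2: slow=2, fast=4
  step 3: slow=3, fast=4
  step 4: slow=4, fast=4
  slow == fast at node 4: cycle detected

Cycle: yes


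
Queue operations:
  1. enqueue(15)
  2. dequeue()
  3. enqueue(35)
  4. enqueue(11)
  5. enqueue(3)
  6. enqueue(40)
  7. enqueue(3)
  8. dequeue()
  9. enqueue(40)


enqueue(15) -> [15]
dequeue()->15, []
enqueue(35) -> [35]
enqueue(11) -> [35, 11]
enqueue(3) -> [35, 11, 3]
enqueue(40) -> [35, 11, 3, 40]
enqueue(3) -> [35, 11, 3, 40, 3]
dequeue()->35, [11, 3, 40, 3]
enqueue(40) -> [11, 3, 40, 3, 40]

Final queue: [11, 3, 40, 3, 40]


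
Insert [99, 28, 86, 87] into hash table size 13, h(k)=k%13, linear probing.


Insert 99: h=8 -> slot 8
Insert 28: h=2 -> slot 2
Insert 86: h=8, 1 probes -> slot 9
Insert 87: h=9, 1 probes -> slot 10

Table: [None, None, 28, None, None, None, None, None, 99, 86, 87, None, None]


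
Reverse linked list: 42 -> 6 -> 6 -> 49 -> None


Step 1: curr=42, set curr.next=prev(None) | reversed so far: 42
Step 2: curr=6, set curr.next=prev(42) | reversed so far: 6 -> 42
Step 3: curr=6, set curr.next=prev(6) | reversed so far: 6 -> 6 -> 42
Step 4: curr=49, set curr.next=prev(6) | reversed so far: 49 -> 6 -> 6 -> 42

49 -> 6 -> 6 -> 42 -> None


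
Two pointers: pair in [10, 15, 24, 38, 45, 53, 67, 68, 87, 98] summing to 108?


lo=0(10)+hi=9(98)=108

Yes: 10+98=108


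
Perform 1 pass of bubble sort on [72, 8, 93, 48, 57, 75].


Initial: [72, 8, 93, 48, 57, 75]
Pass 1: [8, 72, 48, 57, 75, 93] (4 swaps)

After 1 pass: [8, 72, 48, 57, 75, 93]


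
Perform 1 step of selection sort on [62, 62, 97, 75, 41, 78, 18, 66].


Initial: [62, 62, 97, 75, 41, 78, 18, 66]
Step 1: min=18 at 6
  Swap: [18, 62, 97, 75, 41, 78, 62, 66]

After 1 step: [18, 62, 97, 75, 41, 78, 62, 66]


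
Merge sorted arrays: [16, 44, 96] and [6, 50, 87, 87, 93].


Take 6 from B
Take 16 from A
Take 44 from A
Take 50 from B
Take 87 from B
Take 87 from B
Take 93 from B

Merged: [6, 16, 44, 50, 87, 87, 93, 96]


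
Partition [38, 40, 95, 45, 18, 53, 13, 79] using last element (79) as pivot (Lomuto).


Pivot: 79
  38 <= 79: advance i (no swap)
  40 <= 79: advance i (no swap)
  45 <= 79: swap -> [38, 40, 45, 95, 18, 53, 13, 79]
  18 <= 79: swap -> [38, 40, 45, 18, 95, 53, 13, 79]
  53 <= 79: swap -> [38, 40, 45, 18, 53, 95, 13, 79]
  13 <= 79: swap -> [38, 40, 45, 18, 53, 13, 95, 79]
Place pivot at 6: [38, 40, 45, 18, 53, 13, 79, 95]

Partitioned: [38, 40, 45, 18, 53, 13, 79, 95]


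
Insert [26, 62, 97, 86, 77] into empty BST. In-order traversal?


Insert 26: root
Insert 62: R from 26
Insert 97: R from 26 -> R from 62
Insert 86: R from 26 -> R from 62 -> L from 97
Insert 77: R from 26 -> R from 62 -> L from 97 -> L from 86

In-order: [26, 62, 77, 86, 97]


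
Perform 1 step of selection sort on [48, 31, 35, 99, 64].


Initial: [48, 31, 35, 99, 64]
Step 1: min=31 at 1
  Swap: [31, 48, 35, 99, 64]

After 1 step: [31, 48, 35, 99, 64]


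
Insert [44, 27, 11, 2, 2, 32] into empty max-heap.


Insert 44: [44]
Insert 27: [44, 27]
Insert 11: [44, 27, 11]
Insert 2: [44, 27, 11, 2]
Insert 2: [44, 27, 11, 2, 2]
Insert 32: [44, 27, 32, 2, 2, 11]

Final heap: [44, 27, 32, 2, 2, 11]


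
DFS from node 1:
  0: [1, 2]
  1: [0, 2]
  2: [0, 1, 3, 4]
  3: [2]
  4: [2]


Visit 1, push [2, 0]
Visit 0, push [2]
Visit 2, push [4, 3]
Visit 3, push []
Visit 4, push []

DFS order: [1, 0, 2, 3, 4]


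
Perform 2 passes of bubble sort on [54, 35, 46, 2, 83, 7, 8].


Initial: [54, 35, 46, 2, 83, 7, 8]
Pass 1: [35, 46, 2, 54, 7, 8, 83] (5 swaps)
Pass 2: [35, 2, 46, 7, 8, 54, 83] (3 swaps)

After 2 passes: [35, 2, 46, 7, 8, 54, 83]


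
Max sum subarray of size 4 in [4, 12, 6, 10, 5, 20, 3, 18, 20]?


[0:4]: 32
[1:5]: 33
[2:6]: 41
[3:7]: 38
[4:8]: 46
[5:9]: 61

Max: 61 at [5:9]


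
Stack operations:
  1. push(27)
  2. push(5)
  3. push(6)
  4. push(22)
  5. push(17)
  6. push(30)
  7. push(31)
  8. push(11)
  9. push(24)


push(27) -> [27]
push(5) -> [27, 5]
push(6) -> [27, 5, 6]
push(22) -> [27, 5, 6, 22]
push(17) -> [27, 5, 6, 22, 17]
push(30) -> [27, 5, 6, 22, 17, 30]
push(31) -> [27, 5, 6, 22, 17, 30, 31]
push(11) -> [27, 5, 6, 22, 17, 30, 31, 11]
push(24) -> [27, 5, 6, 22, 17, 30, 31, 11, 24]

Final stack: [27, 5, 6, 22, 17, 30, 31, 11, 24]


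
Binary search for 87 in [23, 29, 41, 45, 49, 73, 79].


Step 1: lo=0, hi=6, mid=3, val=45
Step 2: lo=4, hi=6, mid=5, val=73
Step 3: lo=6, hi=6, mid=6, val=79

Not found


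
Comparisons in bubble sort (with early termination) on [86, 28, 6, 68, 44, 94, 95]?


Algorithm: bubble sort (with early termination)
Input: [86, 28, 6, 68, 44, 94, 95]
Sorted: [6, 28, 44, 68, 86, 94, 95]

15


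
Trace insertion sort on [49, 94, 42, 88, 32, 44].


Initial: [49, 94, 42, 88, 32, 44]
Insert 94: [49, 94, 42, 88, 32, 44]
Insert 42: [42, 49, 94, 88, 32, 44]
Insert 88: [42, 49, 88, 94, 32, 44]
Insert 32: [32, 42, 49, 88, 94, 44]
Insert 44: [32, 42, 44, 49, 88, 94]

Sorted: [32, 42, 44, 49, 88, 94]


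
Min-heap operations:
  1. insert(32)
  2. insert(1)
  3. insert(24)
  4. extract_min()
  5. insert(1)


insert(32) -> [32]
insert(1) -> [1, 32]
insert(24) -> [1, 32, 24]
extract_min()->1, [24, 32]
insert(1) -> [1, 32, 24]

Final heap: [1, 32, 24]


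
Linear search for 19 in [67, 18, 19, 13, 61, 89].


i=0: 67!=19
i=1: 18!=19
i=2: 19==19 found!

Found at 2, 3 comps


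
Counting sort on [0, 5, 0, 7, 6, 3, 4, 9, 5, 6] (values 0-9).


Input: [0, 5, 0, 7, 6, 3, 4, 9, 5, 6]
Counts: [2, 0, 0, 1, 1, 2, 2, 1, 0, 1]

Sorted: [0, 0, 3, 4, 5, 5, 6, 6, 7, 9]


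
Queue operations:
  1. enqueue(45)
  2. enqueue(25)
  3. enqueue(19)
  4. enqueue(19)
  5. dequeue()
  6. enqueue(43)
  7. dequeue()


enqueue(45) -> [45]
enqueue(25) -> [45, 25]
enqueue(19) -> [45, 25, 19]
enqueue(19) -> [45, 25, 19, 19]
dequeue()->45, [25, 19, 19]
enqueue(43) -> [25, 19, 19, 43]
dequeue()->25, [19, 19, 43]

Final queue: [19, 19, 43]


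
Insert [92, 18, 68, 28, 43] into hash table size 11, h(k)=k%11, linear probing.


Insert 92: h=4 -> slot 4
Insert 18: h=7 -> slot 7
Insert 68: h=2 -> slot 2
Insert 28: h=6 -> slot 6
Insert 43: h=10 -> slot 10

Table: [None, None, 68, None, 92, None, 28, 18, None, None, 43]


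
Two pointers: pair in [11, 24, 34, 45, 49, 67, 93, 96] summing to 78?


lo=0(11)+hi=7(96)=107
lo=0(11)+hi=6(93)=104
lo=0(11)+hi=5(67)=78

Yes: 11+67=78


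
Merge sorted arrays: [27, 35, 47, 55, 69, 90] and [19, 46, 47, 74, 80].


Take 19 from B
Take 27 from A
Take 35 from A
Take 46 from B
Take 47 from A
Take 47 from B
Take 55 from A
Take 69 from A
Take 74 from B
Take 80 from B

Merged: [19, 27, 35, 46, 47, 47, 55, 69, 74, 80, 90]


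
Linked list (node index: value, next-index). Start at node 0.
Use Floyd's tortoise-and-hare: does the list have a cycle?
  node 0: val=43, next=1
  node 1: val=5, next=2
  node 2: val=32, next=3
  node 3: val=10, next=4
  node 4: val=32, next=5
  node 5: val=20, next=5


Floyd's tortoise (slow, +1) and hare (fast, +2):
  init: slow=0, fast=0
  step 1: slow=1, fast=2
  step 2: slow=2, fast=4
  step 3: slow=3, fast=5
  step 4: slow=4, fast=5
  step 5: slow=5, fast=5
  slow == fast at node 5: cycle detected

Cycle: yes


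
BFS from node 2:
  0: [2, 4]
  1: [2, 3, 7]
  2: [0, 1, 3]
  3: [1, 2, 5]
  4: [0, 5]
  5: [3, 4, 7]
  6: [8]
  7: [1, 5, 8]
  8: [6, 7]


Visit 2, enqueue [0, 1, 3]
Visit 0, enqueue [4]
Visit 1, enqueue [7]
Visit 3, enqueue [5]
Visit 4, enqueue []
Visit 7, enqueue [8]
Visit 5, enqueue []
Visit 8, enqueue [6]
Visit 6, enqueue []

BFS order: [2, 0, 1, 3, 4, 7, 5, 8, 6]


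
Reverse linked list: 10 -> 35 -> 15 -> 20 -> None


Step 1: curr=10, set curr.next=prev(None) | reversed so far: 10
Step 2: curr=35, set curr.next=prev(10) | reversed so far: 35 -> 10
Step 3: curr=15, set curr.next=prev(35) | reversed so far: 15 -> 35 -> 10
Step 4: curr=20, set curr.next=prev(15) | reversed so far: 20 -> 15 -> 35 -> 10

20 -> 15 -> 35 -> 10 -> None


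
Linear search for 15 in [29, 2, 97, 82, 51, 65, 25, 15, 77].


i=0: 29!=15
i=1: 2!=15
i=2: 97!=15
i=3: 82!=15
i=4: 51!=15
i=5: 65!=15
i=6: 25!=15
i=7: 15==15 found!

Found at 7, 8 comps


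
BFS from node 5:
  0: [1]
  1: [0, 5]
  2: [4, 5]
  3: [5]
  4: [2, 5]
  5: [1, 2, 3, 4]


Visit 5, enqueue [1, 2, 3, 4]
Visit 1, enqueue [0]
Visit 2, enqueue []
Visit 3, enqueue []
Visit 4, enqueue []
Visit 0, enqueue []

BFS order: [5, 1, 2, 3, 4, 0]


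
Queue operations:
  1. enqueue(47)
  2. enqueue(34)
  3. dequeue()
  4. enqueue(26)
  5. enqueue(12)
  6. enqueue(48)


enqueue(47) -> [47]
enqueue(34) -> [47, 34]
dequeue()->47, [34]
enqueue(26) -> [34, 26]
enqueue(12) -> [34, 26, 12]
enqueue(48) -> [34, 26, 12, 48]

Final queue: [34, 26, 12, 48]


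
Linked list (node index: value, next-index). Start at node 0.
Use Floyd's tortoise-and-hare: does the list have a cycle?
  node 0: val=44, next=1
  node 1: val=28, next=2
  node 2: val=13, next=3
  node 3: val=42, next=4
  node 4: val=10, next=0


Floyd's tortoise (slow, +1) and hare (fast, +2):
  init: slow=0, fast=0
  step 1: slow=1, fast=2
  step 2: slow=2, fast=4
  step 3: slow=3, fast=1
  step 4: slow=4, fast=3
  step 5: slow=0, fast=0
  slow == fast at node 0: cycle detected

Cycle: yes


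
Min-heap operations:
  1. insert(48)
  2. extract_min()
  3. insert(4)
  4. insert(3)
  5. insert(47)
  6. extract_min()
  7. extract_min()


insert(48) -> [48]
extract_min()->48, []
insert(4) -> [4]
insert(3) -> [3, 4]
insert(47) -> [3, 4, 47]
extract_min()->3, [4, 47]
extract_min()->4, [47]

Final heap: [47]


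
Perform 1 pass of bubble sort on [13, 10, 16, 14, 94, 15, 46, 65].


Initial: [13, 10, 16, 14, 94, 15, 46, 65]
Pass 1: [10, 13, 14, 16, 15, 46, 65, 94] (5 swaps)

After 1 pass: [10, 13, 14, 16, 15, 46, 65, 94]


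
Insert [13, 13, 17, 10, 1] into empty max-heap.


Insert 13: [13]
Insert 13: [13, 13]
Insert 17: [17, 13, 13]
Insert 10: [17, 13, 13, 10]
Insert 1: [17, 13, 13, 10, 1]

Final heap: [17, 13, 13, 10, 1]


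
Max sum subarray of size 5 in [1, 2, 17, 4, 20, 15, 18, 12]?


[0:5]: 44
[1:6]: 58
[2:7]: 74
[3:8]: 69

Max: 74 at [2:7]


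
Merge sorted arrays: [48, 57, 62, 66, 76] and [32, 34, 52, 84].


Take 32 from B
Take 34 from B
Take 48 from A
Take 52 from B
Take 57 from A
Take 62 from A
Take 66 from A
Take 76 from A

Merged: [32, 34, 48, 52, 57, 62, 66, 76, 84]


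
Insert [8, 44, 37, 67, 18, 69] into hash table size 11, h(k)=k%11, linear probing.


Insert 8: h=8 -> slot 8
Insert 44: h=0 -> slot 0
Insert 37: h=4 -> slot 4
Insert 67: h=1 -> slot 1
Insert 18: h=7 -> slot 7
Insert 69: h=3 -> slot 3

Table: [44, 67, None, 69, 37, None, None, 18, 8, None, None]


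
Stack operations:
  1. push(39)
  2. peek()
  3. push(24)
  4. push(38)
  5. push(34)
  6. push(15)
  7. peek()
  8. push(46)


push(39) -> [39]
peek()->39
push(24) -> [39, 24]
push(38) -> [39, 24, 38]
push(34) -> [39, 24, 38, 34]
push(15) -> [39, 24, 38, 34, 15]
peek()->15
push(46) -> [39, 24, 38, 34, 15, 46]

Final stack: [39, 24, 38, 34, 15, 46]


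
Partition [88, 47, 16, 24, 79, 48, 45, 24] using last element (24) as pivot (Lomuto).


Pivot: 24
  16 <= 24: swap -> [16, 47, 88, 24, 79, 48, 45, 24]
  24 <= 24: swap -> [16, 24, 88, 47, 79, 48, 45, 24]
Place pivot at 2: [16, 24, 24, 47, 79, 48, 45, 88]

Partitioned: [16, 24, 24, 47, 79, 48, 45, 88]


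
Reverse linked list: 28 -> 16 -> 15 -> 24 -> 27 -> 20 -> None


Step 1: curr=28, set curr.next=prev(None) | reversed so far: 28
Step 2: curr=16, set curr.next=prev(28) | reversed so far: 16 -> 28
Step 3: curr=15, set curr.next=prev(16) | reversed so far: 15 -> 16 -> 28
Step 4: curr=24, set curr.next=prev(15) | reversed so far: 24 -> 15 -> 16 -> 28
Step 5: curr=27, set curr.next=prev(24) | reversed so far: 27 -> 24 -> 15 -> 16 -> 28
Step 6: curr=20, set curr.next=prev(27) | reversed so far: 20 -> 27 -> 24 -> 15 -> 16 -> 28

20 -> 27 -> 24 -> 15 -> 16 -> 28 -> None


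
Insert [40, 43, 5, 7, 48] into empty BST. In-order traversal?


Insert 40: root
Insert 43: R from 40
Insert 5: L from 40
Insert 7: L from 40 -> R from 5
Insert 48: R from 40 -> R from 43

In-order: [5, 7, 40, 43, 48]


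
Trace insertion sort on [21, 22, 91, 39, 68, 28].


Initial: [21, 22, 91, 39, 68, 28]
Insert 22: [21, 22, 91, 39, 68, 28]
Insert 91: [21, 22, 91, 39, 68, 28]
Insert 39: [21, 22, 39, 91, 68, 28]
Insert 68: [21, 22, 39, 68, 91, 28]
Insert 28: [21, 22, 28, 39, 68, 91]

Sorted: [21, 22, 28, 39, 68, 91]


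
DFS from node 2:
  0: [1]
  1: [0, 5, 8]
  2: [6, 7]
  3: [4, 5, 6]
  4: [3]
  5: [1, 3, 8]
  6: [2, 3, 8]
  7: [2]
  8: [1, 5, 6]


Visit 2, push [7, 6]
Visit 6, push [8, 3]
Visit 3, push [5, 4]
Visit 4, push []
Visit 5, push [8, 1]
Visit 1, push [8, 0]
Visit 0, push []
Visit 8, push []
Visit 7, push []

DFS order: [2, 6, 3, 4, 5, 1, 0, 8, 7]


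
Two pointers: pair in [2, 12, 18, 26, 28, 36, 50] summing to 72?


lo=0(2)+hi=6(50)=52
lo=1(12)+hi=6(50)=62
lo=2(18)+hi=6(50)=68
lo=3(26)+hi=6(50)=76
lo=3(26)+hi=5(36)=62
lo=4(28)+hi=5(36)=64

No pair found


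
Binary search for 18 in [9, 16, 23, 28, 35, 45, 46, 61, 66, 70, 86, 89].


Step 1: lo=0, hi=11, mid=5, val=45
Step 2: lo=0, hi=4, mid=2, val=23
Step 3: lo=0, hi=1, mid=0, val=9
Step 4: lo=1, hi=1, mid=1, val=16

Not found


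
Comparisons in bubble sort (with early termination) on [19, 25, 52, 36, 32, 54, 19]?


Algorithm: bubble sort (with early termination)
Input: [19, 25, 52, 36, 32, 54, 19]
Sorted: [19, 19, 25, 32, 36, 52, 54]

21


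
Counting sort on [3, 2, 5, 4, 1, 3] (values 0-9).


Input: [3, 2, 5, 4, 1, 3]
Counts: [0, 1, 1, 2, 1, 1, 0, 0, 0, 0]

Sorted: [1, 2, 3, 3, 4, 5]


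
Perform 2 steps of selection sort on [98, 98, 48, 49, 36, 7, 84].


Initial: [98, 98, 48, 49, 36, 7, 84]
Step 1: min=7 at 5
  Swap: [7, 98, 48, 49, 36, 98, 84]
Step 2: min=36 at 4
  Swap: [7, 36, 48, 49, 98, 98, 84]

After 2 steps: [7, 36, 48, 49, 98, 98, 84]


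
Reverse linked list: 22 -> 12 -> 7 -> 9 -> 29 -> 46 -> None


Step 1: curr=22, set curr.next=prev(None) | reversed so far: 22
Step 2: curr=12, set curr.next=prev(22) | reversed so far: 12 -> 22
Step 3: curr=7, set curr.next=prev(12) | reversed so far: 7 -> 12 -> 22
Step 4: curr=9, set curr.next=prev(7) | reversed so far: 9 -> 7 -> 12 -> 22
Step 5: curr=29, set curr.next=prev(9) | reversed so far: 29 -> 9 -> 7 -> 12 -> 22
Step 6: curr=46, set curr.next=prev(29) | reversed so far: 46 -> 29 -> 9 -> 7 -> 12 -> 22

46 -> 29 -> 9 -> 7 -> 12 -> 22 -> None


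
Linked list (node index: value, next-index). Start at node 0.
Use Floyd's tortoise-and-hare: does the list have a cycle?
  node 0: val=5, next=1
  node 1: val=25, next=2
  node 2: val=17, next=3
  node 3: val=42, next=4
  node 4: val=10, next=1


Floyd's tortoise (slow, +1) and hare (fast, +2):
  init: slow=0, fast=0
  step 1: slow=1, fast=2
  step 2: slow=2, fast=4
  step 3: slow=3, fast=2
  step 4: slow=4, fast=4
  slow == fast at node 4: cycle detected

Cycle: yes


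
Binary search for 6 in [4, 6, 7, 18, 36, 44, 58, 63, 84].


Step 1: lo=0, hi=8, mid=4, val=36
Step 2: lo=0, hi=3, mid=1, val=6

Found at index 1


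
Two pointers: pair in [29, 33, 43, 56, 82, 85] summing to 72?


lo=0(29)+hi=5(85)=114
lo=0(29)+hi=4(82)=111
lo=0(29)+hi=3(56)=85
lo=0(29)+hi=2(43)=72

Yes: 29+43=72


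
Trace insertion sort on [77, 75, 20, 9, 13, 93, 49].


Initial: [77, 75, 20, 9, 13, 93, 49]
Insert 75: [75, 77, 20, 9, 13, 93, 49]
Insert 20: [20, 75, 77, 9, 13, 93, 49]
Insert 9: [9, 20, 75, 77, 13, 93, 49]
Insert 13: [9, 13, 20, 75, 77, 93, 49]
Insert 93: [9, 13, 20, 75, 77, 93, 49]
Insert 49: [9, 13, 20, 49, 75, 77, 93]

Sorted: [9, 13, 20, 49, 75, 77, 93]


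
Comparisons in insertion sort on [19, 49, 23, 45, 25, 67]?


Algorithm: insertion sort
Input: [19, 49, 23, 45, 25, 67]
Sorted: [19, 23, 25, 45, 49, 67]

9


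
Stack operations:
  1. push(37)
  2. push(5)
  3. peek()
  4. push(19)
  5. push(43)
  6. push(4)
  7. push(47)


push(37) -> [37]
push(5) -> [37, 5]
peek()->5
push(19) -> [37, 5, 19]
push(43) -> [37, 5, 19, 43]
push(4) -> [37, 5, 19, 43, 4]
push(47) -> [37, 5, 19, 43, 4, 47]

Final stack: [37, 5, 19, 43, 4, 47]


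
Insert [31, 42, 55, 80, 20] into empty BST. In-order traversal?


Insert 31: root
Insert 42: R from 31
Insert 55: R from 31 -> R from 42
Insert 80: R from 31 -> R from 42 -> R from 55
Insert 20: L from 31

In-order: [20, 31, 42, 55, 80]


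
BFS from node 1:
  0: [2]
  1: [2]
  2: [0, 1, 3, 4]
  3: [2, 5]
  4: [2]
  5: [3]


Visit 1, enqueue [2]
Visit 2, enqueue [0, 3, 4]
Visit 0, enqueue []
Visit 3, enqueue [5]
Visit 4, enqueue []
Visit 5, enqueue []

BFS order: [1, 2, 0, 3, 4, 5]


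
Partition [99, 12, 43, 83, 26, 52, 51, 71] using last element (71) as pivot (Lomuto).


Pivot: 71
  12 <= 71: swap -> [12, 99, 43, 83, 26, 52, 51, 71]
  43 <= 71: swap -> [12, 43, 99, 83, 26, 52, 51, 71]
  26 <= 71: swap -> [12, 43, 26, 83, 99, 52, 51, 71]
  52 <= 71: swap -> [12, 43, 26, 52, 99, 83, 51, 71]
  51 <= 71: swap -> [12, 43, 26, 52, 51, 83, 99, 71]
Place pivot at 5: [12, 43, 26, 52, 51, 71, 99, 83]

Partitioned: [12, 43, 26, 52, 51, 71, 99, 83]


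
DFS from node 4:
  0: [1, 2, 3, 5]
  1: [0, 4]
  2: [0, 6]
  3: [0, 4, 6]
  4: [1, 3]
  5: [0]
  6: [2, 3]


Visit 4, push [3, 1]
Visit 1, push [0]
Visit 0, push [5, 3, 2]
Visit 2, push [6]
Visit 6, push [3]
Visit 3, push []
Visit 5, push []

DFS order: [4, 1, 0, 2, 6, 3, 5]


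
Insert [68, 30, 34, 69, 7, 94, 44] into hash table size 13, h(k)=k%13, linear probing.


Insert 68: h=3 -> slot 3
Insert 30: h=4 -> slot 4
Insert 34: h=8 -> slot 8
Insert 69: h=4, 1 probes -> slot 5
Insert 7: h=7 -> slot 7
Insert 94: h=3, 3 probes -> slot 6
Insert 44: h=5, 4 probes -> slot 9

Table: [None, None, None, 68, 30, 69, 94, 7, 34, 44, None, None, None]


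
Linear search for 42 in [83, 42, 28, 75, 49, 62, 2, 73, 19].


i=0: 83!=42
i=1: 42==42 found!

Found at 1, 2 comps


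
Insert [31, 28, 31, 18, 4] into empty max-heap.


Insert 31: [31]
Insert 28: [31, 28]
Insert 31: [31, 28, 31]
Insert 18: [31, 28, 31, 18]
Insert 4: [31, 28, 31, 18, 4]

Final heap: [31, 28, 31, 18, 4]


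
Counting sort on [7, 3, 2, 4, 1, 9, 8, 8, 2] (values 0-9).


Input: [7, 3, 2, 4, 1, 9, 8, 8, 2]
Counts: [0, 1, 2, 1, 1, 0, 0, 1, 2, 1]

Sorted: [1, 2, 2, 3, 4, 7, 8, 8, 9]


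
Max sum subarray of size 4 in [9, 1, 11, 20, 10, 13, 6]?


[0:4]: 41
[1:5]: 42
[2:6]: 54
[3:7]: 49

Max: 54 at [2:6]


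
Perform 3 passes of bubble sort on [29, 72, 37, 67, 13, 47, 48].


Initial: [29, 72, 37, 67, 13, 47, 48]
Pass 1: [29, 37, 67, 13, 47, 48, 72] (5 swaps)
Pass 2: [29, 37, 13, 47, 48, 67, 72] (3 swaps)
Pass 3: [29, 13, 37, 47, 48, 67, 72] (1 swaps)

After 3 passes: [29, 13, 37, 47, 48, 67, 72]


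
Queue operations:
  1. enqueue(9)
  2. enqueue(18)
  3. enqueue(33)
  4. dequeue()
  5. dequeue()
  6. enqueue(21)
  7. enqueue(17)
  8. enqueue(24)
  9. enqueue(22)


enqueue(9) -> [9]
enqueue(18) -> [9, 18]
enqueue(33) -> [9, 18, 33]
dequeue()->9, [18, 33]
dequeue()->18, [33]
enqueue(21) -> [33, 21]
enqueue(17) -> [33, 21, 17]
enqueue(24) -> [33, 21, 17, 24]
enqueue(22) -> [33, 21, 17, 24, 22]

Final queue: [33, 21, 17, 24, 22]


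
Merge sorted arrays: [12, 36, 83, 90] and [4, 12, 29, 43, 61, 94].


Take 4 from B
Take 12 from A
Take 12 from B
Take 29 from B
Take 36 from A
Take 43 from B
Take 61 from B
Take 83 from A
Take 90 from A

Merged: [4, 12, 12, 29, 36, 43, 61, 83, 90, 94]


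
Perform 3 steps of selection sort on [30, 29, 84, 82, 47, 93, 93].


Initial: [30, 29, 84, 82, 47, 93, 93]
Step 1: min=29 at 1
  Swap: [29, 30, 84, 82, 47, 93, 93]
Step 2: min=30 at 1
  Swap: [29, 30, 84, 82, 47, 93, 93]
Step 3: min=47 at 4
  Swap: [29, 30, 47, 82, 84, 93, 93]

After 3 steps: [29, 30, 47, 82, 84, 93, 93]


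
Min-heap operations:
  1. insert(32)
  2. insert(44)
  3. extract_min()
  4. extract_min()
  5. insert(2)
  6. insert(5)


insert(32) -> [32]
insert(44) -> [32, 44]
extract_min()->32, [44]
extract_min()->44, []
insert(2) -> [2]
insert(5) -> [2, 5]

Final heap: [2, 5]


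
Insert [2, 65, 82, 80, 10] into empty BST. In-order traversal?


Insert 2: root
Insert 65: R from 2
Insert 82: R from 2 -> R from 65
Insert 80: R from 2 -> R from 65 -> L from 82
Insert 10: R from 2 -> L from 65

In-order: [2, 10, 65, 80, 82]


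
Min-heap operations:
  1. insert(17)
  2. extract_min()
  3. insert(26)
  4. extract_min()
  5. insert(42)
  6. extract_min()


insert(17) -> [17]
extract_min()->17, []
insert(26) -> [26]
extract_min()->26, []
insert(42) -> [42]
extract_min()->42, []

Final heap: []


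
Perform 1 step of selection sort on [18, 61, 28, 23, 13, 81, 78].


Initial: [18, 61, 28, 23, 13, 81, 78]
Step 1: min=13 at 4
  Swap: [13, 61, 28, 23, 18, 81, 78]

After 1 step: [13, 61, 28, 23, 18, 81, 78]


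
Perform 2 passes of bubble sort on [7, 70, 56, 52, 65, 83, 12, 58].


Initial: [7, 70, 56, 52, 65, 83, 12, 58]
Pass 1: [7, 56, 52, 65, 70, 12, 58, 83] (5 swaps)
Pass 2: [7, 52, 56, 65, 12, 58, 70, 83] (3 swaps)

After 2 passes: [7, 52, 56, 65, 12, 58, 70, 83]


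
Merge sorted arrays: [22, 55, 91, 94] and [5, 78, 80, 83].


Take 5 from B
Take 22 from A
Take 55 from A
Take 78 from B
Take 80 from B
Take 83 from B

Merged: [5, 22, 55, 78, 80, 83, 91, 94]


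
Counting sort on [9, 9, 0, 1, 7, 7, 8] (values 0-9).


Input: [9, 9, 0, 1, 7, 7, 8]
Counts: [1, 1, 0, 0, 0, 0, 0, 2, 1, 2]

Sorted: [0, 1, 7, 7, 8, 9, 9]


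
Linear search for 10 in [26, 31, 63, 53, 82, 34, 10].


i=0: 26!=10
i=1: 31!=10
i=2: 63!=10
i=3: 53!=10
i=4: 82!=10
i=5: 34!=10
i=6: 10==10 found!

Found at 6, 7 comps


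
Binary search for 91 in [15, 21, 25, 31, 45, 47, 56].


Step 1: lo=0, hi=6, mid=3, val=31
Step 2: lo=4, hi=6, mid=5, val=47
Step 3: lo=6, hi=6, mid=6, val=56

Not found


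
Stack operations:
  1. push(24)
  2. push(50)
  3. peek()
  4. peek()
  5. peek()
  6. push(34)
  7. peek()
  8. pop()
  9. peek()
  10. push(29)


push(24) -> [24]
push(50) -> [24, 50]
peek()->50
peek()->50
peek()->50
push(34) -> [24, 50, 34]
peek()->34
pop()->34, [24, 50]
peek()->50
push(29) -> [24, 50, 29]

Final stack: [24, 50, 29]


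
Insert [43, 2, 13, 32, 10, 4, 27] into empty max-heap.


Insert 43: [43]
Insert 2: [43, 2]
Insert 13: [43, 2, 13]
Insert 32: [43, 32, 13, 2]
Insert 10: [43, 32, 13, 2, 10]
Insert 4: [43, 32, 13, 2, 10, 4]
Insert 27: [43, 32, 27, 2, 10, 4, 13]

Final heap: [43, 32, 27, 2, 10, 4, 13]


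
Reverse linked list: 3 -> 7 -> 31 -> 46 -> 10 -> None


Step 1: curr=3, set curr.next=prev(None) | reversed so far: 3
Step 2: curr=7, set curr.next=prev(3) | reversed so far: 7 -> 3
Step 3: curr=31, set curr.next=prev(7) | reversed so far: 31 -> 7 -> 3
Step 4: curr=46, set curr.next=prev(31) | reversed so far: 46 -> 31 -> 7 -> 3
Step 5: curr=10, set curr.next=prev(46) | reversed so far: 10 -> 46 -> 31 -> 7 -> 3

10 -> 46 -> 31 -> 7 -> 3 -> None


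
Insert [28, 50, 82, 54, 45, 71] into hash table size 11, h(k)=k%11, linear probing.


Insert 28: h=6 -> slot 6
Insert 50: h=6, 1 probes -> slot 7
Insert 82: h=5 -> slot 5
Insert 54: h=10 -> slot 10
Insert 45: h=1 -> slot 1
Insert 71: h=5, 3 probes -> slot 8

Table: [None, 45, None, None, None, 82, 28, 50, 71, None, 54]


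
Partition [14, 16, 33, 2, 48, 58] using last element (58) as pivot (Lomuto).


Pivot: 58
  14 <= 58: advance i (no swap)
  16 <= 58: advance i (no swap)
  33 <= 58: advance i (no swap)
  2 <= 58: advance i (no swap)
  48 <= 58: advance i (no swap)
Place pivot at 5: [14, 16, 33, 2, 48, 58]

Partitioned: [14, 16, 33, 2, 48, 58]


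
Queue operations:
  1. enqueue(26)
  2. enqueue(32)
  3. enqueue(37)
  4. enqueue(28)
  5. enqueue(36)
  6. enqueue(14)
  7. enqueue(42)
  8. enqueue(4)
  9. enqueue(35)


enqueue(26) -> [26]
enqueue(32) -> [26, 32]
enqueue(37) -> [26, 32, 37]
enqueue(28) -> [26, 32, 37, 28]
enqueue(36) -> [26, 32, 37, 28, 36]
enqueue(14) -> [26, 32, 37, 28, 36, 14]
enqueue(42) -> [26, 32, 37, 28, 36, 14, 42]
enqueue(4) -> [26, 32, 37, 28, 36, 14, 42, 4]
enqueue(35) -> [26, 32, 37, 28, 36, 14, 42, 4, 35]

Final queue: [26, 32, 37, 28, 36, 14, 42, 4, 35]


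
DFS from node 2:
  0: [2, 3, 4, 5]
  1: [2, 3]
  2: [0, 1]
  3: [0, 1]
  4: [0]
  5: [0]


Visit 2, push [1, 0]
Visit 0, push [5, 4, 3]
Visit 3, push [1]
Visit 1, push []
Visit 4, push []
Visit 5, push []

DFS order: [2, 0, 3, 1, 4, 5]


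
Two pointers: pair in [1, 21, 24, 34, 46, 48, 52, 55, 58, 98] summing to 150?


lo=0(1)+hi=9(98)=99
lo=1(21)+hi=9(98)=119
lo=2(24)+hi=9(98)=122
lo=3(34)+hi=9(98)=132
lo=4(46)+hi=9(98)=144
lo=5(48)+hi=9(98)=146
lo=6(52)+hi=9(98)=150

Yes: 52+98=150


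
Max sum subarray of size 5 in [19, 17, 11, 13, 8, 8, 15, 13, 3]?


[0:5]: 68
[1:6]: 57
[2:7]: 55
[3:8]: 57
[4:9]: 47

Max: 68 at [0:5]


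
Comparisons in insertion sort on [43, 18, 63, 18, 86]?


Algorithm: insertion sort
Input: [43, 18, 63, 18, 86]
Sorted: [18, 18, 43, 63, 86]

6


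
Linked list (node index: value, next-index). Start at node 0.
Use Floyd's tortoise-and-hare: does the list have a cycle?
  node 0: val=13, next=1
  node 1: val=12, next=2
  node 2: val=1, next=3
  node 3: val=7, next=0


Floyd's tortoise (slow, +1) and hare (fast, +2):
  init: slow=0, fast=0
  step 1: slow=1, fast=2
  step 2: slow=2, fast=0
  step 3: slow=3, fast=2
  step 4: slow=0, fast=0
  slow == fast at node 0: cycle detected

Cycle: yes


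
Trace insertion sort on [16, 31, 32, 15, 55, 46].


Initial: [16, 31, 32, 15, 55, 46]
Insert 31: [16, 31, 32, 15, 55, 46]
Insert 32: [16, 31, 32, 15, 55, 46]
Insert 15: [15, 16, 31, 32, 55, 46]
Insert 55: [15, 16, 31, 32, 55, 46]
Insert 46: [15, 16, 31, 32, 46, 55]

Sorted: [15, 16, 31, 32, 46, 55]


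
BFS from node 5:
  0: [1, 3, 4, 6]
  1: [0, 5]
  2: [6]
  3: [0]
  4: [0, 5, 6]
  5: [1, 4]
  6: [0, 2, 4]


Visit 5, enqueue [1, 4]
Visit 1, enqueue [0]
Visit 4, enqueue [6]
Visit 0, enqueue [3]
Visit 6, enqueue [2]
Visit 3, enqueue []
Visit 2, enqueue []

BFS order: [5, 1, 4, 0, 6, 3, 2]


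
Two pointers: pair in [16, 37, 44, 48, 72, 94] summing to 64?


lo=0(16)+hi=5(94)=110
lo=0(16)+hi=4(72)=88
lo=0(16)+hi=3(48)=64

Yes: 16+48=64


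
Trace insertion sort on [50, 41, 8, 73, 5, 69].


Initial: [50, 41, 8, 73, 5, 69]
Insert 41: [41, 50, 8, 73, 5, 69]
Insert 8: [8, 41, 50, 73, 5, 69]
Insert 73: [8, 41, 50, 73, 5, 69]
Insert 5: [5, 8, 41, 50, 73, 69]
Insert 69: [5, 8, 41, 50, 69, 73]

Sorted: [5, 8, 41, 50, 69, 73]


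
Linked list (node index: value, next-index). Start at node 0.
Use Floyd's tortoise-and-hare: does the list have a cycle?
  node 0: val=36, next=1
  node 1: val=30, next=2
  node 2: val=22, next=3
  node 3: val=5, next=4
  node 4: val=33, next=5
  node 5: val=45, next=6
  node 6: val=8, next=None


Floyd's tortoise (slow, +1) and hare (fast, +2):
  init: slow=0, fast=0
  step 1: slow=1, fast=2
  step 2: slow=2, fast=4
  step 3: slow=3, fast=6
  step 4: fast -> None, no cycle

Cycle: no


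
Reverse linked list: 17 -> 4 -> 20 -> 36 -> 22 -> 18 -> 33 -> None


Step 1: curr=17, set curr.next=prev(None) | reversed so far: 17
Step 2: curr=4, set curr.next=prev(17) | reversed so far: 4 -> 17
Step 3: curr=20, set curr.next=prev(4) | reversed so far: 20 -> 4 -> 17
Step 4: curr=36, set curr.next=prev(20) | reversed so far: 36 -> 20 -> 4 -> 17
Step 5: curr=22, set curr.next=prev(36) | reversed so far: 22 -> 36 -> 20 -> 4 -> 17
Step 6: curr=18, set curr.next=prev(22) | reversed so far: 18 -> 22 -> 36 -> 20 -> 4 -> 17
Step 7: curr=33, set curr.next=prev(18) | reversed so far: 33 -> 18 -> 22 -> 36 -> 20 -> 4 -> 17

33 -> 18 -> 22 -> 36 -> 20 -> 4 -> 17 -> None


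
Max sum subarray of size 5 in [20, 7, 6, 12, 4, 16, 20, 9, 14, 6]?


[0:5]: 49
[1:6]: 45
[2:7]: 58
[3:8]: 61
[4:9]: 63
[5:10]: 65

Max: 65 at [5:10]


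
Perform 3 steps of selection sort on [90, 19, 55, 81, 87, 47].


Initial: [90, 19, 55, 81, 87, 47]
Step 1: min=19 at 1
  Swap: [19, 90, 55, 81, 87, 47]
Step 2: min=47 at 5
  Swap: [19, 47, 55, 81, 87, 90]
Step 3: min=55 at 2
  Swap: [19, 47, 55, 81, 87, 90]

After 3 steps: [19, 47, 55, 81, 87, 90]


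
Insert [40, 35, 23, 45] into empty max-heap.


Insert 40: [40]
Insert 35: [40, 35]
Insert 23: [40, 35, 23]
Insert 45: [45, 40, 23, 35]

Final heap: [45, 40, 23, 35]


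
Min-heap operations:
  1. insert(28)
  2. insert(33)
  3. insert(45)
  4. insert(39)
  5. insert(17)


insert(28) -> [28]
insert(33) -> [28, 33]
insert(45) -> [28, 33, 45]
insert(39) -> [28, 33, 45, 39]
insert(17) -> [17, 28, 45, 39, 33]

Final heap: [17, 28, 45, 39, 33]


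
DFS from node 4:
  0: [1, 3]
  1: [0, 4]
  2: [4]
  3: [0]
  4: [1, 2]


Visit 4, push [2, 1]
Visit 1, push [0]
Visit 0, push [3]
Visit 3, push []
Visit 2, push []

DFS order: [4, 1, 0, 3, 2]


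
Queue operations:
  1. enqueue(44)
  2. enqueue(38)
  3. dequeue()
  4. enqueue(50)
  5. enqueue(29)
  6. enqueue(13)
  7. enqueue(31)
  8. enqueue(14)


enqueue(44) -> [44]
enqueue(38) -> [44, 38]
dequeue()->44, [38]
enqueue(50) -> [38, 50]
enqueue(29) -> [38, 50, 29]
enqueue(13) -> [38, 50, 29, 13]
enqueue(31) -> [38, 50, 29, 13, 31]
enqueue(14) -> [38, 50, 29, 13, 31, 14]

Final queue: [38, 50, 29, 13, 31, 14]


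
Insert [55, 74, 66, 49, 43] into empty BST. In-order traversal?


Insert 55: root
Insert 74: R from 55
Insert 66: R from 55 -> L from 74
Insert 49: L from 55
Insert 43: L from 55 -> L from 49

In-order: [43, 49, 55, 66, 74]


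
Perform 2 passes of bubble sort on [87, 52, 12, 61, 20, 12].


Initial: [87, 52, 12, 61, 20, 12]
Pass 1: [52, 12, 61, 20, 12, 87] (5 swaps)
Pass 2: [12, 52, 20, 12, 61, 87] (3 swaps)

After 2 passes: [12, 52, 20, 12, 61, 87]


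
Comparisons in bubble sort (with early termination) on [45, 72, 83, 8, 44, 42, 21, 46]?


Algorithm: bubble sort (with early termination)
Input: [45, 72, 83, 8, 44, 42, 21, 46]
Sorted: [8, 21, 42, 44, 45, 46, 72, 83]

27


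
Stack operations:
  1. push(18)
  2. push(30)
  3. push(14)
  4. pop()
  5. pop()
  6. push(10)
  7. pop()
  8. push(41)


push(18) -> [18]
push(30) -> [18, 30]
push(14) -> [18, 30, 14]
pop()->14, [18, 30]
pop()->30, [18]
push(10) -> [18, 10]
pop()->10, [18]
push(41) -> [18, 41]

Final stack: [18, 41]


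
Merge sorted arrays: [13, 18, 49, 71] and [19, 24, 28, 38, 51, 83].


Take 13 from A
Take 18 from A
Take 19 from B
Take 24 from B
Take 28 from B
Take 38 from B
Take 49 from A
Take 51 from B
Take 71 from A

Merged: [13, 18, 19, 24, 28, 38, 49, 51, 71, 83]


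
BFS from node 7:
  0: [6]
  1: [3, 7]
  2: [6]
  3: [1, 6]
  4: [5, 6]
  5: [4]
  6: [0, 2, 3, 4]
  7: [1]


Visit 7, enqueue [1]
Visit 1, enqueue [3]
Visit 3, enqueue [6]
Visit 6, enqueue [0, 2, 4]
Visit 0, enqueue []
Visit 2, enqueue []
Visit 4, enqueue [5]
Visit 5, enqueue []

BFS order: [7, 1, 3, 6, 0, 2, 4, 5]


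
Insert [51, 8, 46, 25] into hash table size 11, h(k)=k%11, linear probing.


Insert 51: h=7 -> slot 7
Insert 8: h=8 -> slot 8
Insert 46: h=2 -> slot 2
Insert 25: h=3 -> slot 3

Table: [None, None, 46, 25, None, None, None, 51, 8, None, None]


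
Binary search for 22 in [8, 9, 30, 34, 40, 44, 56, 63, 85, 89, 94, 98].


Step 1: lo=0, hi=11, mid=5, val=44
Step 2: lo=0, hi=4, mid=2, val=30
Step 3: lo=0, hi=1, mid=0, val=8
Step 4: lo=1, hi=1, mid=1, val=9

Not found


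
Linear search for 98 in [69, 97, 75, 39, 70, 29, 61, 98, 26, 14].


i=0: 69!=98
i=1: 97!=98
i=2: 75!=98
i=3: 39!=98
i=4: 70!=98
i=5: 29!=98
i=6: 61!=98
i=7: 98==98 found!

Found at 7, 8 comps


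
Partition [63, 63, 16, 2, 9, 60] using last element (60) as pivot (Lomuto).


Pivot: 60
  16 <= 60: swap -> [16, 63, 63, 2, 9, 60]
  2 <= 60: swap -> [16, 2, 63, 63, 9, 60]
  9 <= 60: swap -> [16, 2, 9, 63, 63, 60]
Place pivot at 3: [16, 2, 9, 60, 63, 63]

Partitioned: [16, 2, 9, 60, 63, 63]


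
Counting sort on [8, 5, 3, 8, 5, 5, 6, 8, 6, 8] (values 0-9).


Input: [8, 5, 3, 8, 5, 5, 6, 8, 6, 8]
Counts: [0, 0, 0, 1, 0, 3, 2, 0, 4, 0]

Sorted: [3, 5, 5, 5, 6, 6, 8, 8, 8, 8]


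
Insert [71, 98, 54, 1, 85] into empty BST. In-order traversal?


Insert 71: root
Insert 98: R from 71
Insert 54: L from 71
Insert 1: L from 71 -> L from 54
Insert 85: R from 71 -> L from 98

In-order: [1, 54, 71, 85, 98]


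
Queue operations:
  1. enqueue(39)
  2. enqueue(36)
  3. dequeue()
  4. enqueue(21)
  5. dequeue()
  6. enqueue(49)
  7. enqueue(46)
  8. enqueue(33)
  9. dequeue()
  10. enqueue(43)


enqueue(39) -> [39]
enqueue(36) -> [39, 36]
dequeue()->39, [36]
enqueue(21) -> [36, 21]
dequeue()->36, [21]
enqueue(49) -> [21, 49]
enqueue(46) -> [21, 49, 46]
enqueue(33) -> [21, 49, 46, 33]
dequeue()->21, [49, 46, 33]
enqueue(43) -> [49, 46, 33, 43]

Final queue: [49, 46, 33, 43]


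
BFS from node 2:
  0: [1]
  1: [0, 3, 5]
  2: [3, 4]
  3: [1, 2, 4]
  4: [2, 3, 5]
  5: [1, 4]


Visit 2, enqueue [3, 4]
Visit 3, enqueue [1]
Visit 4, enqueue [5]
Visit 1, enqueue [0]
Visit 5, enqueue []
Visit 0, enqueue []

BFS order: [2, 3, 4, 1, 5, 0]


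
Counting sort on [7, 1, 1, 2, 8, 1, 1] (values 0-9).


Input: [7, 1, 1, 2, 8, 1, 1]
Counts: [0, 4, 1, 0, 0, 0, 0, 1, 1, 0]

Sorted: [1, 1, 1, 1, 2, 7, 8]


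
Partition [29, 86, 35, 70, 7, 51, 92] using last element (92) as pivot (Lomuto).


Pivot: 92
  29 <= 92: advance i (no swap)
  86 <= 92: advance i (no swap)
  35 <= 92: advance i (no swap)
  70 <= 92: advance i (no swap)
  7 <= 92: advance i (no swap)
  51 <= 92: advance i (no swap)
Place pivot at 6: [29, 86, 35, 70, 7, 51, 92]

Partitioned: [29, 86, 35, 70, 7, 51, 92]


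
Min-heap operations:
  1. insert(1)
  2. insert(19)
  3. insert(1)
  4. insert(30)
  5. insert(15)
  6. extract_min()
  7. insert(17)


insert(1) -> [1]
insert(19) -> [1, 19]
insert(1) -> [1, 19, 1]
insert(30) -> [1, 19, 1, 30]
insert(15) -> [1, 15, 1, 30, 19]
extract_min()->1, [1, 15, 19, 30]
insert(17) -> [1, 15, 19, 30, 17]

Final heap: [1, 15, 19, 30, 17]


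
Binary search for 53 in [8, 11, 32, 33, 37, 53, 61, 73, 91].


Step 1: lo=0, hi=8, mid=4, val=37
Step 2: lo=5, hi=8, mid=6, val=61
Step 3: lo=5, hi=5, mid=5, val=53

Found at index 5


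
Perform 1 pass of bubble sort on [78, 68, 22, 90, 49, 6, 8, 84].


Initial: [78, 68, 22, 90, 49, 6, 8, 84]
Pass 1: [68, 22, 78, 49, 6, 8, 84, 90] (6 swaps)

After 1 pass: [68, 22, 78, 49, 6, 8, 84, 90]


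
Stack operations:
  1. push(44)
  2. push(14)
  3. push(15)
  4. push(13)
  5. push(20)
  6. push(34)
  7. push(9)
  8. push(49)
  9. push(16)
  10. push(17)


push(44) -> [44]
push(14) -> [44, 14]
push(15) -> [44, 14, 15]
push(13) -> [44, 14, 15, 13]
push(20) -> [44, 14, 15, 13, 20]
push(34) -> [44, 14, 15, 13, 20, 34]
push(9) -> [44, 14, 15, 13, 20, 34, 9]
push(49) -> [44, 14, 15, 13, 20, 34, 9, 49]
push(16) -> [44, 14, 15, 13, 20, 34, 9, 49, 16]
push(17) -> [44, 14, 15, 13, 20, 34, 9, 49, 16, 17]

Final stack: [44, 14, 15, 13, 20, 34, 9, 49, 16, 17]
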